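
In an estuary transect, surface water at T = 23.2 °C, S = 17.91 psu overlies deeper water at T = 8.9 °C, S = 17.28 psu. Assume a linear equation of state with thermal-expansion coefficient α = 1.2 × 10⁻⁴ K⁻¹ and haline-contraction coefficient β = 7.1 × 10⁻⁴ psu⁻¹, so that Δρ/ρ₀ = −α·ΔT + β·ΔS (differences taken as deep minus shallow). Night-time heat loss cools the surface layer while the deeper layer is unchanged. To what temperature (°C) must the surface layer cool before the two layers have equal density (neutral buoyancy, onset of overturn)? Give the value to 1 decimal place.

12.6 °C

Neutral buoyancy requires Δρ = 0, i.e. −α(T_deep − T_surf′) + β(S_deep − S_surf) = 0.
T_surf′ = T_deep − (β/α)·ΔS = 8.9 − (7.1 × 10⁻⁴/1.2 × 10⁻⁴)·(-0.63) = 12.628 °C.
Cooling required: 23.2 − (12.628) = 10.572 °C.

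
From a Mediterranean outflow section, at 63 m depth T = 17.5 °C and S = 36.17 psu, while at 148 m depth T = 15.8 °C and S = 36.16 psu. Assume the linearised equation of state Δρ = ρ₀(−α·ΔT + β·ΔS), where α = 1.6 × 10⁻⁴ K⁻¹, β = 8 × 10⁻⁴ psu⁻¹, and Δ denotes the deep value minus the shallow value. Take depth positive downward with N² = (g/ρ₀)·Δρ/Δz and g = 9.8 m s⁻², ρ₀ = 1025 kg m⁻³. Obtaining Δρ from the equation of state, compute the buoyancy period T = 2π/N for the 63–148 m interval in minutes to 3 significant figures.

19.0 min

ΔT = -1.7 K, ΔS = -0.01 psu (deep − shallow).
Δρ/ρ₀ = −αΔT + βΔS = 2.72 × 10⁻⁴ − 8.00 × 10⁻⁶ = 2.64 × 10⁻⁴, so Δρ ≈ 0.2706 kg m⁻³.
N² = (g/ρ₀)·Δρ/Δz = g·(Δρ/ρ₀)/Δz = 9.8 × 2.64 × 10⁻⁴ / 85 = 3.0438 × 10⁻⁵ s⁻².
N = √(3.0438 × 10⁻⁵) = 5.5171 × 10⁻³ rad s⁻¹ → T = 2π/N = 1.1389 × 10³ s = 18.982 min ≈ 19.0 min.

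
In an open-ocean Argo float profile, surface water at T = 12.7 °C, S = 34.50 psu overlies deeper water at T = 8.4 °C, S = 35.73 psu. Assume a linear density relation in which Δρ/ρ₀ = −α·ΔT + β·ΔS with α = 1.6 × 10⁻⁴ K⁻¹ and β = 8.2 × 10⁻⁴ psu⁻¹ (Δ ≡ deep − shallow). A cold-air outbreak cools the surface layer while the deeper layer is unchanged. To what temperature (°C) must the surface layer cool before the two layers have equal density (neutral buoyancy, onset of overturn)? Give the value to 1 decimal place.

2.1 °C

Neutral buoyancy requires Δρ = 0, i.e. −α(T_deep − T_surf′) + β(S_deep − S_surf) = 0.
T_surf′ = T_deep − (β/α)·ΔS = 8.4 − (8.2 × 10⁻⁴/1.6 × 10⁻⁴)·(+1.23) = 2.096 °C.
Cooling required: 12.7 − (2.096) = 10.604 °C.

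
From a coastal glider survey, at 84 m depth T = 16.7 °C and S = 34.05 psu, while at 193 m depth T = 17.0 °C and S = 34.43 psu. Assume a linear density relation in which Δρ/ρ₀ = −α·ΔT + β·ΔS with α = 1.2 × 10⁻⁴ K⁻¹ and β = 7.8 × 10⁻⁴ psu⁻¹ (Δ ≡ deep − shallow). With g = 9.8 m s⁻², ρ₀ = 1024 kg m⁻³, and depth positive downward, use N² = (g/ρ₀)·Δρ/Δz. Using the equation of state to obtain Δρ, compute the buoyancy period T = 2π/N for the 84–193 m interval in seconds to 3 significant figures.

1.30 × 10³ s

ΔT = +0.3 K, ΔS = +0.38 psu (deep − shallow).
Δρ/ρ₀ = −αΔT + βΔS = -3.60 × 10⁻⁵ + 2.964 × 10⁻⁴ = 2.604 × 10⁻⁴, so Δρ ≈ 0.2666 kg m⁻³.
N² = (g/ρ₀)·Δρ/Δz = g·(Δρ/ρ₀)/Δz = 9.8 × 2.604 × 10⁻⁴ / 109 = 2.3412 × 10⁻⁵ s⁻².
N = √(2.3412 × 10⁻⁵) = 4.8386 × 10⁻³ rad s⁻¹ → T = 2π/N = 1.2986 × 10³ s ≈ 1.30 × 10³ s.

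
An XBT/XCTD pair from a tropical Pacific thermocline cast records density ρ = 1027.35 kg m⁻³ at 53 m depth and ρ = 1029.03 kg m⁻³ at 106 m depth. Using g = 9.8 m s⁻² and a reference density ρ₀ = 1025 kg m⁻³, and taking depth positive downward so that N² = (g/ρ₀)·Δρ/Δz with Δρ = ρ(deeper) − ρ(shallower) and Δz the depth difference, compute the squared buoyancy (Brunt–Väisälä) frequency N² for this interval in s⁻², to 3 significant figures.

3.03 × 10⁻⁴ s⁻²

Δρ = 1029.03 − 1027.35 = 1.68 kg m⁻³ over Δz = 106 − 53 = 53 m.
N² = (9.8/1025) × (1.68/53) = 3.0306 × 10⁻⁴ s⁻² ≈ 3.03 × 10⁻⁴ s⁻².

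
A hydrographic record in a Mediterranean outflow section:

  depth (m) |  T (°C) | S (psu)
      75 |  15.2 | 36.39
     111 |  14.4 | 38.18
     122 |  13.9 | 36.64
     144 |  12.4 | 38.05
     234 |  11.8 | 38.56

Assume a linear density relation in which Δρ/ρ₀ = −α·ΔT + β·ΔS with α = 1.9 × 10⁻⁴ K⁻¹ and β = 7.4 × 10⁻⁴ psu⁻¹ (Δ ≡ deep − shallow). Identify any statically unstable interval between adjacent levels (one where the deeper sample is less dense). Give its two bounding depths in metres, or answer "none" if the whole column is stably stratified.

Evaluate Δρ/ρ₀ = −αΔT + βΔS across each adjacent pair:
  75–111 m: −αΔT+βΔS = −(1.9 × 10⁻⁴)(-0.8)+(7.4 × 10⁻⁴)(+1.79) = 1.5 × 10⁻³ → stable
  111–122 m: −αΔT+βΔS = −(1.9 × 10⁻⁴)(-0.5)+(7.4 × 10⁻⁴)(-1.54) = -1.0 × 10⁻³ → UNSTABLE
  122–144 m: −αΔT+βΔS = −(1.9 × 10⁻⁴)(-1.5)+(7.4 × 10⁻⁴)(+1.41) = 1.3 × 10⁻³ → stable
  144–234 m: −αΔT+βΔS = −(1.9 × 10⁻⁴)(-0.6)+(7.4 × 10⁻⁴)(+0.51) = 4.9 × 10⁻⁴ → stable
The 111–122 m interval has Δρ < 0: lighter water underlies denser water.

111–122 m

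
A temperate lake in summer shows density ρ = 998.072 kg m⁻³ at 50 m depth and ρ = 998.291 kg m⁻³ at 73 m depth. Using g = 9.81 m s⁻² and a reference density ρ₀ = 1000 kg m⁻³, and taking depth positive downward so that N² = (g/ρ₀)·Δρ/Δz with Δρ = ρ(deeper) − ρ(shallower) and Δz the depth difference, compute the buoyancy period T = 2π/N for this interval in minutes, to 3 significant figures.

10.8 min

Δρ = 998.291 − 998.072 = 0.219 kg m⁻³ over Δz = 73 − 50 = 23 m.
N² = (9.81/1000) × (0.219/23) = 9.3408 × 10⁻⁵ s⁻².
N = √(9.3408 × 10⁻⁵) = 9.6648 × 10⁻³ rad s⁻¹, so T = 2π/N = 650.11 s = 10.835 min ≈ 10.8 min.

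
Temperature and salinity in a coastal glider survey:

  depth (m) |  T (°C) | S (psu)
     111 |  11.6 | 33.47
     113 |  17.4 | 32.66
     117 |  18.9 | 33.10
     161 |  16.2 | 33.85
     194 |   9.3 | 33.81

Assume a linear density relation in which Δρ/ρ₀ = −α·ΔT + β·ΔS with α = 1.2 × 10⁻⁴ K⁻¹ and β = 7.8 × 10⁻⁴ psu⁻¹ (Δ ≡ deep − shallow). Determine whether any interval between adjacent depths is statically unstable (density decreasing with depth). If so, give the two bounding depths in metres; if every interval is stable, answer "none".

Evaluate Δρ/ρ₀ = −αΔT + βΔS across each adjacent pair:
  111–113 m: −αΔT+βΔS = −(1.2 × 10⁻⁴)(+5.8)+(7.8 × 10⁻⁴)(-0.81) = -1.3 × 10⁻³ → UNSTABLE
  113–117 m: −αΔT+βΔS = −(1.2 × 10⁻⁴)(+1.5)+(7.8 × 10⁻⁴)(+0.44) = 1.6 × 10⁻⁴ → stable
  117–161 m: −αΔT+βΔS = −(1.2 × 10⁻⁴)(-2.7)+(7.8 × 10⁻⁴)(+0.75) = 9.1 × 10⁻⁴ → stable
  161–194 m: −αΔT+βΔS = −(1.2 × 10⁻⁴)(-6.9)+(7.8 × 10⁻⁴)(-0.04) = 8.0 × 10⁻⁴ → stable
The 111–113 m interval has Δρ < 0: lighter water underlies denser water.

111–113 m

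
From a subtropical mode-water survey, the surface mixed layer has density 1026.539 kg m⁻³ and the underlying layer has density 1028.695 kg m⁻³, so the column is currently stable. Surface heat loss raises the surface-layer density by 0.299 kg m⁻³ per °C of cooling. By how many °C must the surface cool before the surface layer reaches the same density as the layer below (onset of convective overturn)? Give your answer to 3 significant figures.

Density deficit of the surface layer: 1028.695 − 1026.539 = 2.156 kg m⁻³.
Required change = 2.156 / 0.299 = 7.21 °C.

7.21 °C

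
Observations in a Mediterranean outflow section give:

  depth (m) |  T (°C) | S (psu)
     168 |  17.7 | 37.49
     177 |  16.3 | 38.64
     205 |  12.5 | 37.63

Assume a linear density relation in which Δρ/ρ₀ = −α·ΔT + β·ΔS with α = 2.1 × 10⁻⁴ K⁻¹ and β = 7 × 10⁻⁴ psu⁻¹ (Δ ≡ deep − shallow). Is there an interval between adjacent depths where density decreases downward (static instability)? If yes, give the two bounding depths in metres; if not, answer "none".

none

Evaluate Δρ/ρ₀ = −αΔT + βΔS across each adjacent pair:
  168–177 m: −αΔT+βΔS = −(2.1 × 10⁻⁴)(-1.4)+(7 × 10⁻⁴)(+1.15) = 1.1 × 10⁻³ → stable
  177–205 m: −αΔT+βΔS = −(2.1 × 10⁻⁴)(-3.8)+(7 × 10⁻⁴)(-1.01) = 9.1 × 10⁻⁵ → stable
Every interval has Δρ > 0: the column is stably stratified throughout.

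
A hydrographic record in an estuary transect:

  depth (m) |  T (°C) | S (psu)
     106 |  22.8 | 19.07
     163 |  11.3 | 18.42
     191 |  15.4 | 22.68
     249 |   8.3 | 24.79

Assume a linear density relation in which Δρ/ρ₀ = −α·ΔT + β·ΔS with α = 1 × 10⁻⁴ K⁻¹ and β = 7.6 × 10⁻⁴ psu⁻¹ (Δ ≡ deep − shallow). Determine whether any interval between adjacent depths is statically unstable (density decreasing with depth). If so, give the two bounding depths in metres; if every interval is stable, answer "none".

Evaluate Δρ/ρ₀ = −αΔT + βΔS across each adjacent pair:
  106–163 m: −αΔT+βΔS = −(1 × 10⁻⁴)(-11.5)+(7.6 × 10⁻⁴)(-0.65) = 6.6 × 10⁻⁴ → stable
  163–191 m: −αΔT+βΔS = −(1 × 10⁻⁴)(+4.1)+(7.6 × 10⁻⁴)(+4.26) = 2.8 × 10⁻³ → stable
  191–249 m: −αΔT+βΔS = −(1 × 10⁻⁴)(-7.1)+(7.6 × 10⁻⁴)(+2.11) = 2.3 × 10⁻³ → stable
Every interval has Δρ > 0: the column is stably stratified throughout.

none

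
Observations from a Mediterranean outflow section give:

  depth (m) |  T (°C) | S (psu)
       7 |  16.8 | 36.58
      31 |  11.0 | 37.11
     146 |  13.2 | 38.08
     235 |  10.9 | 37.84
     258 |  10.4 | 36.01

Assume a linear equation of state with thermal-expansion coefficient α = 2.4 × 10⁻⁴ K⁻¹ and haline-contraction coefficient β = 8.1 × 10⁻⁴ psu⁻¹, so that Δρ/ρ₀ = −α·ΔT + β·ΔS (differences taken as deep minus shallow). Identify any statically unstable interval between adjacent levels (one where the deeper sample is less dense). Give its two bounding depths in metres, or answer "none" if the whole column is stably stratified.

235–258 m

Evaluate Δρ/ρ₀ = −αΔT + βΔS across each adjacent pair:
  7–31 m: −αΔT+βΔS = −(2.4 × 10⁻⁴)(-5.8)+(8.1 × 10⁻⁴)(+0.53) = 1.8 × 10⁻³ → stable
  31–146 m: −αΔT+βΔS = −(2.4 × 10⁻⁴)(+2.2)+(8.1 × 10⁻⁴)(+0.97) = 2.6 × 10⁻⁴ → stable
  146–235 m: −αΔT+βΔS = −(2.4 × 10⁻⁴)(-2.3)+(8.1 × 10⁻⁴)(-0.24) = 3.6 × 10⁻⁴ → stable
  235–258 m: −αΔT+βΔS = −(2.4 × 10⁻⁴)(-0.5)+(8.1 × 10⁻⁴)(-1.83) = -1.4 × 10⁻³ → UNSTABLE
The 235–258 m interval has Δρ < 0: lighter water underlies denser water.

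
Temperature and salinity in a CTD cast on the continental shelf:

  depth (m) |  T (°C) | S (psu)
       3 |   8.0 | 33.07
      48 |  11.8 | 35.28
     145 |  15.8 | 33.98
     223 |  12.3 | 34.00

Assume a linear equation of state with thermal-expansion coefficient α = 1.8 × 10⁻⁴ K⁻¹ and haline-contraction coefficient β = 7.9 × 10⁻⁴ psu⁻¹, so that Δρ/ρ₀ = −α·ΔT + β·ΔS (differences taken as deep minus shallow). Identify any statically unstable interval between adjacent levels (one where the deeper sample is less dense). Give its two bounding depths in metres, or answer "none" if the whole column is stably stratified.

Evaluate Δρ/ρ₀ = −αΔT + βΔS across each adjacent pair:
  3–48 m: −αΔT+βΔS = −(1.8 × 10⁻⁴)(+3.8)+(7.9 × 10⁻⁴)(+2.21) = 1.1 × 10⁻³ → stable
  48–145 m: −αΔT+βΔS = −(1.8 × 10⁻⁴)(+4.0)+(7.9 × 10⁻⁴)(-1.30) = -1.7 × 10⁻³ → UNSTABLE
  145–223 m: −αΔT+βΔS = −(1.8 × 10⁻⁴)(-3.5)+(7.9 × 10⁻⁴)(+0.02) = 6.5 × 10⁻⁴ → stable
The 48–145 m interval has Δρ < 0: lighter water underlies denser water.

48–145 m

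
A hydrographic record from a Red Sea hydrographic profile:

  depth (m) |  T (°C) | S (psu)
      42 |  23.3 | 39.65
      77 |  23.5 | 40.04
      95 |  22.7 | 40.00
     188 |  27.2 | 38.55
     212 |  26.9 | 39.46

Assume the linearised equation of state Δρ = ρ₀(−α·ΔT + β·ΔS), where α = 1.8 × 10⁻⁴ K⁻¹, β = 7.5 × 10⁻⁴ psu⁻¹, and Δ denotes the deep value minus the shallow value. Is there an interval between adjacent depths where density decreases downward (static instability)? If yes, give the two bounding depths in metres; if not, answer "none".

95–188 m

Evaluate Δρ/ρ₀ = −αΔT + βΔS across each adjacent pair:
  42–77 m: −αΔT+βΔS = −(1.8 × 10⁻⁴)(+0.2)+(7.5 × 10⁻⁴)(+0.39) = 2.6 × 10⁻⁴ → stable
  77–95 m: −αΔT+βΔS = −(1.8 × 10⁻⁴)(-0.8)+(7.5 × 10⁻⁴)(-0.04) = 1.1 × 10⁻⁴ → stable
  95–188 m: −αΔT+βΔS = −(1.8 × 10⁻⁴)(+4.5)+(7.5 × 10⁻⁴)(-1.45) = -1.9 × 10⁻³ → UNSTABLE
  188–212 m: −αΔT+βΔS = −(1.8 × 10⁻⁴)(-0.3)+(7.5 × 10⁻⁴)(+0.91) = 7.4 × 10⁻⁴ → stable
The 95–188 m interval has Δρ < 0: lighter water underlies denser water.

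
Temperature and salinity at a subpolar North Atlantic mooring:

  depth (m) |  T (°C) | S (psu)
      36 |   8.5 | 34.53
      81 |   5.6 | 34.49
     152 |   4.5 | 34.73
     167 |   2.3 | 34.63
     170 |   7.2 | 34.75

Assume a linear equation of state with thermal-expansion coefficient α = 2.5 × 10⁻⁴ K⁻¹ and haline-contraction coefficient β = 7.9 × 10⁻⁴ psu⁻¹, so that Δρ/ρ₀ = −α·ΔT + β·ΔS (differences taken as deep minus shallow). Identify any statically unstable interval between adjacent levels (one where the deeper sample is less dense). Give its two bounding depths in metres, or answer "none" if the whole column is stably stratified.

167–170 m

Evaluate Δρ/ρ₀ = −αΔT + βΔS across each adjacent pair:
  36–81 m: −αΔT+βΔS = −(2.5 × 10⁻⁴)(-2.9)+(7.9 × 10⁻⁴)(-0.04) = 6.9 × 10⁻⁴ → stable
  81–152 m: −αΔT+βΔS = −(2.5 × 10⁻⁴)(-1.1)+(7.9 × 10⁻⁴)(+0.24) = 4.6 × 10⁻⁴ → stable
  152–167 m: −αΔT+βΔS = −(2.5 × 10⁻⁴)(-2.2)+(7.9 × 10⁻⁴)(-0.10) = 4.7 × 10⁻⁴ → stable
  167–170 m: −αΔT+βΔS = −(2.5 × 10⁻⁴)(+4.9)+(7.9 × 10⁻⁴)(+0.12) = -1.1 × 10⁻³ → UNSTABLE
The 167–170 m interval has Δρ < 0: lighter water underlies denser water.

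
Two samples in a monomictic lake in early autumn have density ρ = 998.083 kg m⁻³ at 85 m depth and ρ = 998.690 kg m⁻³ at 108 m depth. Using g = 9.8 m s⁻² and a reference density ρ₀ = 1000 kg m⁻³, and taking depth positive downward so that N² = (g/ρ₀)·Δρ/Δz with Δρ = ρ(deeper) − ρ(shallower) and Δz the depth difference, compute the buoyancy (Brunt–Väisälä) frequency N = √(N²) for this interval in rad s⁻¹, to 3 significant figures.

Δρ = 998.690 − 998.083 = 0.607 kg m⁻³ over Δz = 108 − 85 = 23 m.
N² = (9.8/1000) × (0.607/23) = 2.5863 × 10⁻⁴ s⁻².
N = √(2.5863 × 10⁻⁴) = 0.016082 rad s⁻¹ ≈ 0.0161 rad s⁻¹.

0.0161 rad s⁻¹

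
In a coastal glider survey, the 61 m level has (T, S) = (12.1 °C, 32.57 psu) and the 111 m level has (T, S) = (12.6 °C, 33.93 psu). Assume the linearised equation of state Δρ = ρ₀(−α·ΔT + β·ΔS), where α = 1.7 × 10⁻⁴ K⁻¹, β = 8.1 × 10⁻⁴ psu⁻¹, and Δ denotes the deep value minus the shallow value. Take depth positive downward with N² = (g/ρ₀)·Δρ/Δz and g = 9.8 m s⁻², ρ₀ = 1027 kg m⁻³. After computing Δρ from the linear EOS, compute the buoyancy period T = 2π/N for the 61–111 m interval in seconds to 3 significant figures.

445 s

ΔT = +0.5 K, ΔS = +1.36 psu (deep − shallow).
Δρ/ρ₀ = −αΔT + βΔS = -8.50 × 10⁻⁵ + 1.1016 × 10⁻³ = 1.0166 × 10⁻³, so Δρ ≈ 1.044 kg m⁻³.
N² = (g/ρ₀)·Δρ/Δz = g·(Δρ/ρ₀)/Δz = 9.8 × 1.0166 × 10⁻³ / 50 = 1.9925 × 10⁻⁴ s⁻².
N = √(1.9925 × 10⁻⁴) = 0.014116 rad s⁻¹ → T = 2π/N = 445.11 s ≈ 445 s.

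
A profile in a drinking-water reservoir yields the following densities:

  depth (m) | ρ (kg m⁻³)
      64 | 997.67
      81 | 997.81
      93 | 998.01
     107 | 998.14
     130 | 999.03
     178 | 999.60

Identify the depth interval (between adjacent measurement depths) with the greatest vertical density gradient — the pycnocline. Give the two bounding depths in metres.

Compute the density gradient over each adjacent pair:
  64–81 m: Δρ/Δz = 0.14/17 = 8.2 × 10⁻³ kg m⁻⁴
  81–93 m: Δρ/Δz = 0.20/12 = 0.017 kg m⁻⁴
  93–107 m: Δρ/Δz = 0.13/14 = 9.3 × 10⁻³ kg m⁻⁴
  107–130 m: Δρ/Δz = 0.89/23 = 0.039 kg m⁻⁴
  130–178 m: Δρ/Δz = 0.57/48 = 0.012 kg m⁻⁴
The largest gradient is in the 107–130 m interval — the pycnocline.

107–130 m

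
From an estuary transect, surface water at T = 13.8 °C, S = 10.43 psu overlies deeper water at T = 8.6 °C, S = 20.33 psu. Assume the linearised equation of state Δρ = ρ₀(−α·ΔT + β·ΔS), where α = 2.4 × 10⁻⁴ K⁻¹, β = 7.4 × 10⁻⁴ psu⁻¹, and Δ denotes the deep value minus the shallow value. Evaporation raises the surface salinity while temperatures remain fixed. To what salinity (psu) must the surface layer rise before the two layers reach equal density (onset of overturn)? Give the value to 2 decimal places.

22.02 psu

Neutral buoyancy requires −α(T_deep − T_surf) + β(S_deep − S_surf′) = 0.
S_surf′ = S_deep − (α/β)·ΔT = 20.33 − (2.4 × 10⁻⁴/7.4 × 10⁻⁴)·(-5.2) = 22.0165 psu.
Increase required: 22.0165 − 10.43 = 11.5865 psu.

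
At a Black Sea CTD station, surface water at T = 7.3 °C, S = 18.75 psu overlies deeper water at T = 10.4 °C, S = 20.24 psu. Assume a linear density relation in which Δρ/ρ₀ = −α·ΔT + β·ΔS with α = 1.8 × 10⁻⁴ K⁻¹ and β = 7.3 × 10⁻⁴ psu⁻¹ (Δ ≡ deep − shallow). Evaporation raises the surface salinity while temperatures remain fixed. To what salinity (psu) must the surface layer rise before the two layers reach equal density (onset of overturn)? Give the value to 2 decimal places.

19.48 psu

Neutral buoyancy requires −α(T_deep − T_surf) + β(S_deep − S_surf′) = 0.
S_surf′ = S_deep − (α/β)·ΔT = 20.24 − (1.8 × 10⁻⁴/7.3 × 10⁻⁴)·(+3.1) = 19.4756 psu.
Increase required: 19.4756 − 18.75 = 0.7256 psu.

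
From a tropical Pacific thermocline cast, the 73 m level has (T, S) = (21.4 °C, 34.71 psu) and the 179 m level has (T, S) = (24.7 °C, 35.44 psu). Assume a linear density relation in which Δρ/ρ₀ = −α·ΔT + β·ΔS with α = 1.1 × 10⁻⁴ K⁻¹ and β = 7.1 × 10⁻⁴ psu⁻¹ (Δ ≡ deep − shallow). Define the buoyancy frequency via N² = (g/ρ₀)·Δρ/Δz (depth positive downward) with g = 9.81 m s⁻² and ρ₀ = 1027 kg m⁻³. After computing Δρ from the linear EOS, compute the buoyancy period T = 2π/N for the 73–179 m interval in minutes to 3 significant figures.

ΔT = +3.3 K, ΔS = +0.73 psu (deep − shallow).
Δρ/ρ₀ = −αΔT + βΔS = -3.63 × 10⁻⁴ + 5.183 × 10⁻⁴ = 1.553 × 10⁻⁴, so Δρ ≈ 0.1595 kg m⁻³.
N² = (g/ρ₀)·Δρ/Δz = g·(Δρ/ρ₀)/Δz = 9.81 × 1.553 × 10⁻⁴ / 106 = 1.4373 × 10⁻⁵ s⁻².
N = √(1.4373 × 10⁻⁵) = 3.7912 × 10⁻³ rad s⁻¹ → T = 2π/N = 1.6573 × 10³ s = 27.622 min ≈ 27.6 min.

27.6 min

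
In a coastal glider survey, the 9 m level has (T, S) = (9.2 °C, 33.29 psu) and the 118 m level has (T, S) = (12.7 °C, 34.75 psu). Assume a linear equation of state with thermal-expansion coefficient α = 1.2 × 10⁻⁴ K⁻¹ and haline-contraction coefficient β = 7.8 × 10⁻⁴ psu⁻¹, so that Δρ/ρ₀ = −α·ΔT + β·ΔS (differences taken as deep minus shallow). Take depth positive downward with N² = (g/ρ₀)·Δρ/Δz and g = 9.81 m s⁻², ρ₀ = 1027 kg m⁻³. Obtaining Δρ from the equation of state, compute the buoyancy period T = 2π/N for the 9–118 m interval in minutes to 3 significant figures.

13.0 min

ΔT = +3.5 K, ΔS = +1.46 psu (deep − shallow).
Δρ/ρ₀ = −αΔT + βΔS = -4.20 × 10⁻⁴ + 1.1388 × 10⁻³ = 7.188 × 10⁻⁴, so Δρ ≈ 0.7382 kg m⁻³.
N² = (g/ρ₀)·Δρ/Δz = g·(Δρ/ρ₀)/Δz = 9.81 × 7.188 × 10⁻⁴ / 109 = 6.4692 × 10⁻⁵ s⁻².
N = √(6.4692 × 10⁻⁵) = 8.0431 × 10⁻³ rad s⁻¹ → T = 2π/N = 781.19 s = 13.020 min ≈ 13.0 min.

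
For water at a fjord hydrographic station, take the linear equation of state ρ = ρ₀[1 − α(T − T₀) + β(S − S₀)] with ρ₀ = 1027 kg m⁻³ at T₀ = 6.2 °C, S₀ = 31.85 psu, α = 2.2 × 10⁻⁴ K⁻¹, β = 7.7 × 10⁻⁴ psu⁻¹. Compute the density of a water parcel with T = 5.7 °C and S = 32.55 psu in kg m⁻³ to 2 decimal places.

T − T₀ = -0.5 K, S − S₀ = +0.70 psu.
Bracket = 1 − α·(-0.5) + β·(+0.70) = 1 + (6.49 × 10⁻⁴) = 1.0006490.
ρ = 1027 × 1.0006490 = 1027.67 kg m⁻³.

1027.67 kg m⁻³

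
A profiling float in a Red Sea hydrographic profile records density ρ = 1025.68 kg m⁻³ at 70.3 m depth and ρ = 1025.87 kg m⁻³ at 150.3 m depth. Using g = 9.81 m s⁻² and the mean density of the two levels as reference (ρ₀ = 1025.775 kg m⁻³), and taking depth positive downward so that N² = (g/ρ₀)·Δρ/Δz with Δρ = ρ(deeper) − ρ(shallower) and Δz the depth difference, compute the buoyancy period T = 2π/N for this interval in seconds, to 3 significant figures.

1.32 × 10³ s

Δρ = 1025.87 − 1025.68 = 0.19 kg m⁻³ over Δz = 150.3 − 70.3 = 80 m.
N² = (9.81/1025.775) × (0.19/80) = 2.2713 × 10⁻⁵ s⁻².
N = √(2.2713 × 10⁻⁵) = 4.7658 × 10⁻³ rad s⁻¹, so T = 2π/N = 1.3184 × 10³ s ≈ 1.32 × 10³ s.
Since Δρ > 0 the layer is stably stratified.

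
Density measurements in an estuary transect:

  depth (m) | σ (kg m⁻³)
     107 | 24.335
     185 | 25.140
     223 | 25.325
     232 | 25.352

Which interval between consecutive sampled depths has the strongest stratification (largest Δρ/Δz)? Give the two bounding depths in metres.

107–185 m

Compute the density gradient over each adjacent pair:
  107–185 m: Δρ/Δz = 0.805/78 = 0.010 kg m⁻⁴
  185–223 m: Δρ/Δz = 0.185/38 = 4.9 × 10⁻³ kg m⁻⁴
  223–232 m: Δρ/Δz = 0.027/9 = 3.0 × 10⁻³ kg m⁻⁴
The largest gradient is in the 107–185 m interval — the pycnocline.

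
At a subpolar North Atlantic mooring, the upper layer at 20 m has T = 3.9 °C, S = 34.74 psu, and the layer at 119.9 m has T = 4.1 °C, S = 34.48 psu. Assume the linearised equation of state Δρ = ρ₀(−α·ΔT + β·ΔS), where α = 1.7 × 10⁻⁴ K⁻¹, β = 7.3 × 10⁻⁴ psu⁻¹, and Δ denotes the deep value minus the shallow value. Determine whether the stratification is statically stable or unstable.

ΔT = 4.1 − 3.9 = +0.2 K and ΔS = 34.48 − 34.74 = -0.26 psu (deep − shallow).
−αΔT = -3.40 × 10⁻⁵; βΔS = -1.898 × 10⁻⁴; sum Δρ/ρ₀ = -2.238 × 10⁻⁴.
Δρ/ρ₀ < 0, so Δρ < 0: deeper water is lighter → statically unstable; the column would overturn.

unstable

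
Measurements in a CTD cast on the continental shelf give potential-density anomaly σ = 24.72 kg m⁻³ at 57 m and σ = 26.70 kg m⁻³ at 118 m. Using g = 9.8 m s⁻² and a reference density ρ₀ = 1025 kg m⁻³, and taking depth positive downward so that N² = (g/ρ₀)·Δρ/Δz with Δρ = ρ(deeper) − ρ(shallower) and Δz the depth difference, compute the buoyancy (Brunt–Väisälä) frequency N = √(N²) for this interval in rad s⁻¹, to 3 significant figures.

Δρ = 1026.70 − 1024.72 = 1.98 kg m⁻³ over Δz = 118 − 57 = 61 m.
N² = (9.8/1025) × (1.98/61) = 3.1034 × 10⁻⁴ s⁻².
N = √(3.1034 × 10⁻⁴) = 0.017616 rad s⁻¹ ≈ 0.0176 rad s⁻¹.

0.0176 rad s⁻¹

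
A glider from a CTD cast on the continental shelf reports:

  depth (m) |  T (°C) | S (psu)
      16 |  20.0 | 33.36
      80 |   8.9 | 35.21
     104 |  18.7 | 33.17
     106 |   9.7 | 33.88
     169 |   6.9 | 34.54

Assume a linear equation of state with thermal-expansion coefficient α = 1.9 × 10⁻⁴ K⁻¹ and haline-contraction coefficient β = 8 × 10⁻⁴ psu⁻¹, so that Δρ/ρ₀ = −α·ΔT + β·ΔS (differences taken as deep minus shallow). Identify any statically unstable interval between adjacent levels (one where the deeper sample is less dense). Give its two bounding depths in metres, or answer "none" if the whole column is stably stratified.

80–104 m

Evaluate Δρ/ρ₀ = −αΔT + βΔS across each adjacent pair:
  16–80 m: −αΔT+βΔS = −(1.9 × 10⁻⁴)(-11.1)+(8 × 10⁻⁴)(+1.85) = 3.6 × 10⁻³ → stable
  80–104 m: −αΔT+βΔS = −(1.9 × 10⁻⁴)(+9.8)+(8 × 10⁻⁴)(-2.04) = -3.5 × 10⁻³ → UNSTABLE
  104–106 m: −αΔT+βΔS = −(1.9 × 10⁻⁴)(-9.0)+(8 × 10⁻⁴)(+0.71) = 2.3 × 10⁻³ → stable
  106–169 m: −αΔT+βΔS = −(1.9 × 10⁻⁴)(-2.8)+(8 × 10⁻⁴)(+0.66) = 1.1 × 10⁻³ → stable
The 80–104 m interval has Δρ < 0: lighter water underlies denser water.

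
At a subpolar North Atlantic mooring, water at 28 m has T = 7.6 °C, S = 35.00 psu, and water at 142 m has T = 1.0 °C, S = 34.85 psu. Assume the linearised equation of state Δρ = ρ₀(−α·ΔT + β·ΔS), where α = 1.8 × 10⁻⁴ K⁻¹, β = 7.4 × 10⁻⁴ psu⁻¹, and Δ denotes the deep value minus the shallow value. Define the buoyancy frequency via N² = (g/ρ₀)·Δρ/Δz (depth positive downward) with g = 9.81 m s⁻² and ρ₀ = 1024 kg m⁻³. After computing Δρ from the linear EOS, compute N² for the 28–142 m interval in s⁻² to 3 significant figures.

9.27 × 10⁻⁵ s⁻²

ΔT = -6.6 K, ΔS = -0.15 psu (deep − shallow).
Δρ/ρ₀ = −αΔT + βΔS = 1.188 × 10⁻³ − 1.11 × 10⁻⁴ = 1.077 × 10⁻³, so Δρ ≈ 1.103 kg m⁻³.
N² = (g/ρ₀)·Δρ/Δz = g·(Δρ/ρ₀)/Δz = 9.81 × 1.077 × 10⁻³ / 114 = 9.2679 × 10⁻⁵ s⁻² ≈ 9.27 × 10⁻⁵ s⁻².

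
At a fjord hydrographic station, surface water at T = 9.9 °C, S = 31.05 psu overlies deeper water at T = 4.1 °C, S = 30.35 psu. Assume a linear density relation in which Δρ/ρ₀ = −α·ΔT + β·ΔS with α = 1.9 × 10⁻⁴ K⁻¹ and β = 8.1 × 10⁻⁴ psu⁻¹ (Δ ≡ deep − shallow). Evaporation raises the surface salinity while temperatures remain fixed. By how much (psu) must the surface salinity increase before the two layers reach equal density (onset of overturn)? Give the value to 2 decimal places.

0.66 psu

Neutral buoyancy requires −α(T_deep − T_surf) + β(S_deep − S_surf′) = 0.
S_surf′ = S_deep − (α/β)·ΔT = 30.35 − (1.9 × 10⁻⁴/8.1 × 10⁻⁴)·(-5.8) = 31.7105 psu.
Increase required: 31.7105 − 31.05 = 0.6605 psu.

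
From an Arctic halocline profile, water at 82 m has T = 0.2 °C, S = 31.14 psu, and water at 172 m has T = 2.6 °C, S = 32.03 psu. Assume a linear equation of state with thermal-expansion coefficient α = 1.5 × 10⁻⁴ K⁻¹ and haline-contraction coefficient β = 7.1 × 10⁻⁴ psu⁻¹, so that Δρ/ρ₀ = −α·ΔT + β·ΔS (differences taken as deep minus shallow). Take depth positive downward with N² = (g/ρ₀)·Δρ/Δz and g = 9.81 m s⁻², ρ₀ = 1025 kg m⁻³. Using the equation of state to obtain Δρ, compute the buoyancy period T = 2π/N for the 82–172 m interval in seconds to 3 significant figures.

1.15 × 10³ s

ΔT = +2.4 K, ΔS = +0.89 psu (deep − shallow).
Δρ/ρ₀ = −αΔT + βΔS = -3.60 × 10⁻⁴ + 6.319 × 10⁻⁴ = 2.719 × 10⁻⁴, so Δρ ≈ 0.2787 kg m⁻³.
N² = (g/ρ₀)·Δρ/Δz = g·(Δρ/ρ₀)/Δz = 9.81 × 2.719 × 10⁻⁴ / 90 = 2.9637 × 10⁻⁵ s⁻².
N = √(2.9637 × 10⁻⁵) = 5.4440 × 10⁻³ rad s⁻¹ → T = 2π/N = 1.1541 × 10³ s ≈ 1.15 × 10³ s.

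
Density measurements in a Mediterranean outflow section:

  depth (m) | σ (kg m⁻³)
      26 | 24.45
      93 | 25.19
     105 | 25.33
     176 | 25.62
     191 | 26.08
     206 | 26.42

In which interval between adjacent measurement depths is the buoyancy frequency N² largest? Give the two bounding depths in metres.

176–191 m

Compute the density gradient over each adjacent pair:
  26–93 m: Δρ/Δz = 0.74/67 = 0.011 kg m⁻⁴
  93–105 m: Δρ/Δz = 0.14/12 = 0.012 kg m⁻⁴
  105–176 m: Δρ/Δz = 0.29/71 = 4.1 × 10⁻³ kg m⁻⁴
  176–191 m: Δρ/Δz = 0.46/15 = 0.031 kg m⁻⁴
  191–206 m: Δρ/Δz = 0.34/15 = 0.023 kg m⁻⁴
The largest gradient is in the 176–191 m interval — the pycnocline.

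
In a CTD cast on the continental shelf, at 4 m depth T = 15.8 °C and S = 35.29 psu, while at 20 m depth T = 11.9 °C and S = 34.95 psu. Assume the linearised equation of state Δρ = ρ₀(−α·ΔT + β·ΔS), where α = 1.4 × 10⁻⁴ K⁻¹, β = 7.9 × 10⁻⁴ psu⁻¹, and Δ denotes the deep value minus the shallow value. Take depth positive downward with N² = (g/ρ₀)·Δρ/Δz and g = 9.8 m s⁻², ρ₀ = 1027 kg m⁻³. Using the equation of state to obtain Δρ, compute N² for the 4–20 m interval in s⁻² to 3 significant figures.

ΔT = -3.9 K, ΔS = -0.34 psu (deep − shallow).
Δρ/ρ₀ = −αΔT + βΔS = 5.46 × 10⁻⁴ − 2.686 × 10⁻⁴ = 2.774 × 10⁻⁴, so Δρ ≈ 0.2849 kg m⁻³.
N² = (g/ρ₀)·Δρ/Δz = g·(Δρ/ρ₀)/Δz = 9.8 × 2.774 × 10⁻⁴ / 16 = 1.6991 × 10⁻⁴ s⁻² ≈ 1.70 × 10⁻⁴ s⁻².

1.70 × 10⁻⁴ s⁻²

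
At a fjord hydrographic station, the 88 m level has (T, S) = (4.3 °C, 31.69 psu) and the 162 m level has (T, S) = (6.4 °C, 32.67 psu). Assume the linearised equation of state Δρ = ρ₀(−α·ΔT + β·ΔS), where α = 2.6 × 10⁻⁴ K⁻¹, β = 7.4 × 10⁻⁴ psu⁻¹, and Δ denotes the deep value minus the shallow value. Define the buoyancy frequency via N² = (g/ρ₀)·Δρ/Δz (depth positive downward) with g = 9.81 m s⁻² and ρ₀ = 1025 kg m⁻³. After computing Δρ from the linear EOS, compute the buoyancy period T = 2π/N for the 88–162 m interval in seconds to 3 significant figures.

ΔT = +2.1 K, ΔS = +0.98 psu (deep − shallow).
Δρ/ρ₀ = −αΔT + βΔS = -5.46 × 10⁻⁴ + 7.252 × 10⁻⁴ = 1.792 × 10⁻⁴, so Δρ ≈ 0.1837 kg m⁻³.
N² = (g/ρ₀)·Δρ/Δz = g·(Δρ/ρ₀)/Δz = 9.81 × 1.792 × 10⁻⁴ / 74 = 2.3756 × 10⁻⁵ s⁻².
N = √(2.3756 × 10⁻⁵) = 4.8740 × 10⁻³ rad s⁻¹ → T = 2π/N = 1.2891 × 10³ s ≈ 1.29 × 10³ s.

1.29 × 10³ s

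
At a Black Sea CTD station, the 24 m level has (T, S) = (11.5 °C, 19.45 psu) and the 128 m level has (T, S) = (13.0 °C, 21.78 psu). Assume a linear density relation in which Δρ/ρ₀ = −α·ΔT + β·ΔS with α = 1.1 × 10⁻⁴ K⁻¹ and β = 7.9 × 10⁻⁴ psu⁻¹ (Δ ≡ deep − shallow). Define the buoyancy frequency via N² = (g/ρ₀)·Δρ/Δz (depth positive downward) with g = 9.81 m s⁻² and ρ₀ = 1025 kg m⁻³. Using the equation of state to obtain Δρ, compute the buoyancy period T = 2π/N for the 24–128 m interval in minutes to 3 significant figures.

ΔT = +1.5 K, ΔS = +2.33 psu (deep − shallow).
Δρ/ρ₀ = −αΔT + βΔS = -1.65 × 10⁻⁴ + 1.8407 × 10⁻³ = 1.6757 × 10⁻³, so Δρ ≈ 1.718 kg m⁻³.
N² = (g/ρ₀)·Δρ/Δz = g·(Δρ/ρ₀)/Δz = 9.81 × 1.6757 × 10⁻³ / 104 = 1.5806 × 10⁻⁴ s⁻².
N = √(1.5806 × 10⁻⁴) = 0.012572 rad s⁻¹ → T = 2π/N = 499.78 s = 8.3297 min ≈ 8.33 min.

8.33 min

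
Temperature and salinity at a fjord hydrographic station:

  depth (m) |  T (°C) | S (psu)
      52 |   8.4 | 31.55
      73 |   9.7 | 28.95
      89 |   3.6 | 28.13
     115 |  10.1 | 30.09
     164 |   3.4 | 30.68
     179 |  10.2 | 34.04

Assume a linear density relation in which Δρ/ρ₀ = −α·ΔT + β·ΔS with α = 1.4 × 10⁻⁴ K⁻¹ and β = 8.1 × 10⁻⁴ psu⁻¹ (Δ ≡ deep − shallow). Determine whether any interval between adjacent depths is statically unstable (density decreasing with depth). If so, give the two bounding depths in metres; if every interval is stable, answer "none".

Evaluate Δρ/ρ₀ = −αΔT + βΔS across each adjacent pair:
  52–73 m: −αΔT+βΔS = −(1.4 × 10⁻⁴)(+1.3)+(8.1 × 10⁻⁴)(-2.60) = -2.3 × 10⁻³ → UNSTABLE
  73–89 m: −αΔT+βΔS = −(1.4 × 10⁻⁴)(-6.1)+(8.1 × 10⁻⁴)(-0.82) = 1.9 × 10⁻⁴ → stable
  89–115 m: −αΔT+βΔS = −(1.4 × 10⁻⁴)(+6.5)+(8.1 × 10⁻⁴)(+1.96) = 6.8 × 10⁻⁴ → stable
  115–164 m: −αΔT+βΔS = −(1.4 × 10⁻⁴)(-6.7)+(8.1 × 10⁻⁴)(+0.59) = 1.4 × 10⁻³ → stable
  164–179 m: −αΔT+βΔS = −(1.4 × 10⁻⁴)(+6.8)+(8.1 × 10⁻⁴)(+3.36) = 1.8 × 10⁻³ → stable
The 52–73 m interval has Δρ < 0: lighter water underlies denser water.

52–73 m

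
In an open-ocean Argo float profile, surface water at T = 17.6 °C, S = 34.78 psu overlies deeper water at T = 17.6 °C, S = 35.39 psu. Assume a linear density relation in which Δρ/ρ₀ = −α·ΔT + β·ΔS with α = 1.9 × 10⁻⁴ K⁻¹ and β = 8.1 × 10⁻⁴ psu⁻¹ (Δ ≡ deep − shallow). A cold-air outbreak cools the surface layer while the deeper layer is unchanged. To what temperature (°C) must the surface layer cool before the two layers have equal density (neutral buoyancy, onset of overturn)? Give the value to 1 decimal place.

15.0 °C

Neutral buoyancy requires Δρ = 0, i.e. −α(T_deep − T_surf′) + β(S_deep − S_surf) = 0.
T_surf′ = T_deep − (β/α)·ΔS = 17.6 − (8.1 × 10⁻⁴/1.9 × 10⁻⁴)·(+0.61) = 14.999 °C.
Cooling required: 17.6 − (14.999) = 2.601 °C.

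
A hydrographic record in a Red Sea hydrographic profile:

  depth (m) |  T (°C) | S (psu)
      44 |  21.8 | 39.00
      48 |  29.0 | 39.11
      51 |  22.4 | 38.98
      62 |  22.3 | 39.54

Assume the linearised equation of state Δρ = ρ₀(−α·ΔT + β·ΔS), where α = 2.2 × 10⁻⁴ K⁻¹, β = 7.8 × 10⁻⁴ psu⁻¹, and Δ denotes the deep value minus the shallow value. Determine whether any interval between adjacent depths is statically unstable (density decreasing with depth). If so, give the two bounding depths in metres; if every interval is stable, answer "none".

Evaluate Δρ/ρ₀ = −αΔT + βΔS across each adjacent pair:
  44–48 m: −αΔT+βΔS = −(2.2 × 10⁻⁴)(+7.2)+(7.8 × 10⁻⁴)(+0.11) = -1.5 × 10⁻³ → UNSTABLE
  48–51 m: −αΔT+βΔS = −(2.2 × 10⁻⁴)(-6.6)+(7.8 × 10⁻⁴)(-0.13) = 1.4 × 10⁻³ → stable
  51–62 m: −αΔT+βΔS = −(2.2 × 10⁻⁴)(-0.1)+(7.8 × 10⁻⁴)(+0.56) = 4.6 × 10⁻⁴ → stable
The 44–48 m interval has Δρ < 0: lighter water underlies denser water.

44–48 m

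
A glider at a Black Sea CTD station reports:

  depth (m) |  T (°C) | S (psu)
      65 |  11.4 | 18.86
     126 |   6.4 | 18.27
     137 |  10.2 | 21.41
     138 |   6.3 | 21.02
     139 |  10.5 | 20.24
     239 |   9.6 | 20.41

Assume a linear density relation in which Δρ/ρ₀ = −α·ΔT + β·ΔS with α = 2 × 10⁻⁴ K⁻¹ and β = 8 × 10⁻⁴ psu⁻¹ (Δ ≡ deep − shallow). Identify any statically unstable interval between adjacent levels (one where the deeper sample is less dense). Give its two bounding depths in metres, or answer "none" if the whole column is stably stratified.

138–139 m

Evaluate Δρ/ρ₀ = −αΔT + βΔS across each adjacent pair:
  65–126 m: −αΔT+βΔS = −(2 × 10⁻⁴)(-5.0)+(8 × 10⁻⁴)(-0.59) = 5.3 × 10⁻⁴ → stable
  126–137 m: −αΔT+βΔS = −(2 × 10⁻⁴)(+3.8)+(8 × 10⁻⁴)(+3.14) = 1.8 × 10⁻³ → stable
  137–138 m: −αΔT+βΔS = −(2 × 10⁻⁴)(-3.9)+(8 × 10⁻⁴)(-0.39) = 4.7 × 10⁻⁴ → stable
  138–139 m: −αΔT+βΔS = −(2 × 10⁻⁴)(+4.2)+(8 × 10⁻⁴)(-0.78) = -1.5 × 10⁻³ → UNSTABLE
  139–239 m: −αΔT+βΔS = −(2 × 10⁻⁴)(-0.9)+(8 × 10⁻⁴)(+0.17) = 3.2 × 10⁻⁴ → stable
The 138–139 m interval has Δρ < 0: lighter water underlies denser water.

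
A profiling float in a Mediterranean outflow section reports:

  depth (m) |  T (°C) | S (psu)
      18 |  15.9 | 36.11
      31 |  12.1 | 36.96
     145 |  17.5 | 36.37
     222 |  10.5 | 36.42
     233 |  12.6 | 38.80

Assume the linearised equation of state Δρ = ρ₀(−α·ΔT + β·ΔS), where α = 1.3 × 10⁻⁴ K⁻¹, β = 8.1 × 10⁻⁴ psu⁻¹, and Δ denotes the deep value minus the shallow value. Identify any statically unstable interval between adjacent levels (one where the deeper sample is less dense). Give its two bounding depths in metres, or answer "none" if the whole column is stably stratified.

31–145 m

Evaluate Δρ/ρ₀ = −αΔT + βΔS across each adjacent pair:
  18–31 m: −αΔT+βΔS = −(1.3 × 10⁻⁴)(-3.8)+(8.1 × 10⁻⁴)(+0.85) = 1.2 × 10⁻³ → stable
  31–145 m: −αΔT+βΔS = −(1.3 × 10⁻⁴)(+5.4)+(8.1 × 10⁻⁴)(-0.59) = -1.2 × 10⁻³ → UNSTABLE
  145–222 m: −αΔT+βΔS = −(1.3 × 10⁻⁴)(-7.0)+(8.1 × 10⁻⁴)(+0.05) = 9.5 × 10⁻⁴ → stable
  222–233 m: −αΔT+βΔS = −(1.3 × 10⁻⁴)(+2.1)+(8.1 × 10⁻⁴)(+2.38) = 1.7 × 10⁻³ → stable
The 31–145 m interval has Δρ < 0: lighter water underlies denser water.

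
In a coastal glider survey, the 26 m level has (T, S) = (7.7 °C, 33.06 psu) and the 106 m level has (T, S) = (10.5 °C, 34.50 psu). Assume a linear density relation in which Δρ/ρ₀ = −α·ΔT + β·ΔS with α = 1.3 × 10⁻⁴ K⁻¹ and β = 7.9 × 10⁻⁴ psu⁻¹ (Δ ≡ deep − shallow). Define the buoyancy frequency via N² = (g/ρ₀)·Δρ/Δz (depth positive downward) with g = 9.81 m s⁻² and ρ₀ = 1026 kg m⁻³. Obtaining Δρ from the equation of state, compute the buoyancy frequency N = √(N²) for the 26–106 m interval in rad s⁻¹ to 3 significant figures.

ΔT = +2.8 K, ΔS = +1.44 psu (deep − shallow).
Δρ/ρ₀ = −αΔT + βΔS = -3.64 × 10⁻⁴ + 1.1376 × 10⁻³ = 7.736 × 10⁻⁴, so Δρ ≈ 0.7937 kg m⁻³.
N² = (g/ρ₀)·Δρ/Δz = g·(Δρ/ρ₀)/Δz = 9.81 × 7.736 × 10⁻⁴ / 80 = 9.4863 × 10⁻⁵ s⁻².
N = √(9.4863 × 10⁻⁵) = 9.7398 × 10⁻³ rad s⁻¹ ≈ 9.74 × 10⁻³ rad s⁻¹.

9.74 × 10⁻³ rad s⁻¹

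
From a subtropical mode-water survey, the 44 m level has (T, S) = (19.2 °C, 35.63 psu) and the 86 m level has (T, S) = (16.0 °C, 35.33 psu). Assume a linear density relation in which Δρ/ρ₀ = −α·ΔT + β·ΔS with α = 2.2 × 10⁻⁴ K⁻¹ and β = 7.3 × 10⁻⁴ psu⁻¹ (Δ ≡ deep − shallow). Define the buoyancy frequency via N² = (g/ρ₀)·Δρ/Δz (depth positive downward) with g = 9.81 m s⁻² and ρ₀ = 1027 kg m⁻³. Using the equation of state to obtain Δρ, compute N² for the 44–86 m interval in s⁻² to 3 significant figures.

1.13 × 10⁻⁴ s⁻²

ΔT = -3.2 K, ΔS = -0.30 psu (deep − shallow).
Δρ/ρ₀ = −αΔT + βΔS = 7.04 × 10⁻⁴ − 2.19 × 10⁻⁴ = 4.85 × 10⁻⁴, so Δρ ≈ 0.4981 kg m⁻³.
N² = (g/ρ₀)·Δρ/Δz = g·(Δρ/ρ₀)/Δz = 9.81 × 4.85 × 10⁻⁴ / 42 = 1.1328 × 10⁻⁴ s⁻² ≈ 1.13 × 10⁻⁴ s⁻².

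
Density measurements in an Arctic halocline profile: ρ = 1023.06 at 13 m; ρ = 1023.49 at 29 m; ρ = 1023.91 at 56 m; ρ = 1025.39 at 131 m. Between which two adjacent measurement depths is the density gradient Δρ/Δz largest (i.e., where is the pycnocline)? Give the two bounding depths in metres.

Compute the density gradient over each adjacent pair:
  13–29 m: Δρ/Δz = 0.43/16 = 0.027 kg m⁻⁴
  29–56 m: Δρ/Δz = 0.42/27 = 0.016 kg m⁻⁴
  56–131 m: Δρ/Δz = 1.48/75 = 0.020 kg m⁻⁴
The largest gradient is in the 13–29 m interval — the pycnocline.

13–29 m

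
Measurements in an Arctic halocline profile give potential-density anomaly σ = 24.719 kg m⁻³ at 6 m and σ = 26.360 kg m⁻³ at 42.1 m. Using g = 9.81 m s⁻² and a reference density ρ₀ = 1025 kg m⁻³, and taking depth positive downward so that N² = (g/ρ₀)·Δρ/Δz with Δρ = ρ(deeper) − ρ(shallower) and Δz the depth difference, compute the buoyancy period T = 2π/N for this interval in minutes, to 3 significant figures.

5.02 min

Δρ = 1026.360 − 1024.719 = 1.641 kg m⁻³ over Δz = 42.1 − 6 = 36.1 m.
N² = (9.81/1025) × (1.641/36.1) = 4.3506 × 10⁻⁴ s⁻².
N = √(4.3506 × 10⁻⁴) = 0.020858 rad s⁻¹, so T = 2π/N = 301.24 s = 5.0207 min ≈ 5.02 min.
N² > 0, so the interval is statically stable.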